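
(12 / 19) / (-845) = -12 / 16055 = -0.00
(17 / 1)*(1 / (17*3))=1 / 3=0.33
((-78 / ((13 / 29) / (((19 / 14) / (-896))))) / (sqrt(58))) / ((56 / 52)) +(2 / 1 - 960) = -957.97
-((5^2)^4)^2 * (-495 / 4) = 75531005859375 / 4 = 18882751464843.75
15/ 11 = 1.36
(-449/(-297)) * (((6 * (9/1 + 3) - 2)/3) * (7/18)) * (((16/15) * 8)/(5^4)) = 2816128/15035625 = 0.19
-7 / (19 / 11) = -4.05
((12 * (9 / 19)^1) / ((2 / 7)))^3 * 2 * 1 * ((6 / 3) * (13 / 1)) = 2808527904 / 6859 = 409466.09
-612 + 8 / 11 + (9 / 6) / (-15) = -67251 / 110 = -611.37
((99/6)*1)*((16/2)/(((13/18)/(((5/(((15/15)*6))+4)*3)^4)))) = 210062457/26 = 8079325.27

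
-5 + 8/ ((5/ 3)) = -1/ 5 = -0.20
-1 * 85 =-85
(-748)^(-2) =1 / 559504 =0.00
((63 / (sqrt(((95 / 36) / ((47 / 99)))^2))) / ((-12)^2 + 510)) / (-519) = -658 / 19705565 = -0.00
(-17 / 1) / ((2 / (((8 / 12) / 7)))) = -17 / 21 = -0.81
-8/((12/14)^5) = -16807/972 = -17.29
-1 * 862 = -862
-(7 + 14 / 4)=-21 / 2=-10.50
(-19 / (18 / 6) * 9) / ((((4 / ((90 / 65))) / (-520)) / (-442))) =-4534920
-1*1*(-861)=861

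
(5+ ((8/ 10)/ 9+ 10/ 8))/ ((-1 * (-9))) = 1141/ 1620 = 0.70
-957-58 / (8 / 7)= -4031 / 4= -1007.75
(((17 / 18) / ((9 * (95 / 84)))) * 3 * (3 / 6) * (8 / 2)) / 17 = 0.03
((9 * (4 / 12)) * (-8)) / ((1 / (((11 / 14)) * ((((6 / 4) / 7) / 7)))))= -198 / 343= -0.58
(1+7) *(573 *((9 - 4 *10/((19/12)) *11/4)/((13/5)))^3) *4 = -3476759895108000/15069223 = -230719254.41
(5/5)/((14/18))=9/7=1.29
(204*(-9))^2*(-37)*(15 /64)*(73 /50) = -1707148143 /40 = -42678703.58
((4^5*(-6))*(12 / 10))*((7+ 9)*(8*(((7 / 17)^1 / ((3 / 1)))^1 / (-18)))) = 1835008 / 255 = 7196.11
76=76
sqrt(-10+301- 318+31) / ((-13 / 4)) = -8 / 13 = -0.62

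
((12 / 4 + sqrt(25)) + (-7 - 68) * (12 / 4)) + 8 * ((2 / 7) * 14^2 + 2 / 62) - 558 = -10129 / 31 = -326.74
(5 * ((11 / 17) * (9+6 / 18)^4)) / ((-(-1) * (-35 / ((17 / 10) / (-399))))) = 68992 / 23085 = 2.99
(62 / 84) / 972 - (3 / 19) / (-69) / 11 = 189841 / 196240968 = 0.00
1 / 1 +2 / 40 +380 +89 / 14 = 54237 / 140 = 387.41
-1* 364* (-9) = 3276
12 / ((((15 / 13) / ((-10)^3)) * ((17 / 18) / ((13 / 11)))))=-2433600 / 187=-13013.90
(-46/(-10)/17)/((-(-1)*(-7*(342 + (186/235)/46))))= -24863/219983757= -0.00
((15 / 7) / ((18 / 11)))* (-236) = -6490 / 21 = -309.05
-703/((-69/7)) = 4921/69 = 71.32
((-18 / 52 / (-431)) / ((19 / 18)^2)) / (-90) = -81 / 10113415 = -0.00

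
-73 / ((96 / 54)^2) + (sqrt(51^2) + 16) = 11239 / 256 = 43.90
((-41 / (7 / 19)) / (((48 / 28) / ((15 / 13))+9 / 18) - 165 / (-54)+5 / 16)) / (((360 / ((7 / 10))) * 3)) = -5453 / 404745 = -0.01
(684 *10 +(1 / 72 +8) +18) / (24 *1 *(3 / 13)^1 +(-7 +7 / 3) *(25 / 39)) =6426589 / 2384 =2695.72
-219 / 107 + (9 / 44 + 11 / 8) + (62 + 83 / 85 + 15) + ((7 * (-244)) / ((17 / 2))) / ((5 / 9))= -284.18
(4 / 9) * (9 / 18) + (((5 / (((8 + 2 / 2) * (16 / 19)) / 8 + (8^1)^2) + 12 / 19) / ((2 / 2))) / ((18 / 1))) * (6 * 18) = 471997 / 105507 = 4.47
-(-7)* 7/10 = 4.90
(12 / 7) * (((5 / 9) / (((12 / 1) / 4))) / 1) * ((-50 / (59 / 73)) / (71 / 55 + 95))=-501875 / 2460654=-0.20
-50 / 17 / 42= -0.07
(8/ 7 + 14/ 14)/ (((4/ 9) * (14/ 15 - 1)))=-72.32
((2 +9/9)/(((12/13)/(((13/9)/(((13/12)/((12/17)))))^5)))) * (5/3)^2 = 6.67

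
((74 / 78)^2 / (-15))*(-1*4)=5476 / 22815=0.24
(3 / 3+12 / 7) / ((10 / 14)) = 19 / 5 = 3.80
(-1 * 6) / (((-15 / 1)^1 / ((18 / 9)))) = 4 / 5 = 0.80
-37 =-37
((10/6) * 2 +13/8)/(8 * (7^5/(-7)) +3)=-119/460920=-0.00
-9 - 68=-77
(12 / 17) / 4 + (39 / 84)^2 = 5225 / 13328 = 0.39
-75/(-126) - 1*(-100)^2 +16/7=-419879/42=-9997.12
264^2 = 69696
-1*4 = -4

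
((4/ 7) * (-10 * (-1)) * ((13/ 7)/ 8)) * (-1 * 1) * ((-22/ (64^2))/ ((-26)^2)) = 55/ 5218304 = 0.00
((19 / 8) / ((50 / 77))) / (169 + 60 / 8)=1463 / 70600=0.02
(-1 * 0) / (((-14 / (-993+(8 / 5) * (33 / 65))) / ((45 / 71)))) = 0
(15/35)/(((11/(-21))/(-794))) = 7146/11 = 649.64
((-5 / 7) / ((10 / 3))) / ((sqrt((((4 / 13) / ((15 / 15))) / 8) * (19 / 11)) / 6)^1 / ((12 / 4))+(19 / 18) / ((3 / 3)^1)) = -2574 / 12677+9 * sqrt(5434) / 240863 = -0.20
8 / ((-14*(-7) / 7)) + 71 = 501 / 7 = 71.57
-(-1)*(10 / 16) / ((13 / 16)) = 10 / 13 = 0.77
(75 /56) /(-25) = -3 /56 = -0.05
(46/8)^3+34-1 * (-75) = 19143/64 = 299.11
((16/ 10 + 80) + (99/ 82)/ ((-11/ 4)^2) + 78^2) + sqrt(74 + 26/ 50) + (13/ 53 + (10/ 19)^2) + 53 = 6227.91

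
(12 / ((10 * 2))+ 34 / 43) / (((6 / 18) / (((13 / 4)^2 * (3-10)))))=-1061151 / 3440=-308.47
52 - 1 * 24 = 28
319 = 319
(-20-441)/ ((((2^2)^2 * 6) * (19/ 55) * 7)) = -1.99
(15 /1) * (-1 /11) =-15 /11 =-1.36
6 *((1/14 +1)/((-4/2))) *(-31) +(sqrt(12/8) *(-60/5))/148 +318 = 5847/14 - 3 *sqrt(6)/74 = 417.54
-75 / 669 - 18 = -4039 / 223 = -18.11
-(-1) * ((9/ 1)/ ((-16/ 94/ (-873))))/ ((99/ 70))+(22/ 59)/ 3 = 254188013/ 7788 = 32638.42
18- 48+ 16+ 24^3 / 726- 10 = -600 / 121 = -4.96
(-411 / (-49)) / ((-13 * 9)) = -137 / 1911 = -0.07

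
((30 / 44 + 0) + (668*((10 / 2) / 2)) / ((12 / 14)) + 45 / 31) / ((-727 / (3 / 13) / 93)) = -11971965 / 207922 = -57.58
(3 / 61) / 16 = 3 / 976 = 0.00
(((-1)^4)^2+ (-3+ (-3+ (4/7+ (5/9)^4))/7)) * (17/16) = -3188095/1285956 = -2.48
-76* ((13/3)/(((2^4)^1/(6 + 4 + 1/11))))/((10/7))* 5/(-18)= 63973/1584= 40.39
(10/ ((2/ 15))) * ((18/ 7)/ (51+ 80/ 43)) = 58050/ 15911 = 3.65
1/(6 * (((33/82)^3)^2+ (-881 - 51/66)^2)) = 18392403621152/85803117245521917915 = 0.00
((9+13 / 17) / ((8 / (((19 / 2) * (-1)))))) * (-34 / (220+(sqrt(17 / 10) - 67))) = 70965 / 27538 - 1577 * sqrt(170) / 936292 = 2.56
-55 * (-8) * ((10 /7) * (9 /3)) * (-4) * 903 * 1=-6811200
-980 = -980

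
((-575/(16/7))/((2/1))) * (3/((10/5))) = -12075/64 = -188.67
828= 828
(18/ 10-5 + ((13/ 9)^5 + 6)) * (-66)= -59029322/ 98415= -599.80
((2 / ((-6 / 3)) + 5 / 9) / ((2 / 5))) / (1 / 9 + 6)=-2 / 11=-0.18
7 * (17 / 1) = 119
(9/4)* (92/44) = 207/44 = 4.70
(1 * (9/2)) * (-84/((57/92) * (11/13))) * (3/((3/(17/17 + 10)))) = -150696/19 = -7931.37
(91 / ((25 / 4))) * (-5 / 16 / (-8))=91 / 160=0.57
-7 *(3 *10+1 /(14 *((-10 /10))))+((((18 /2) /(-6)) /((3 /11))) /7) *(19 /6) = -211.99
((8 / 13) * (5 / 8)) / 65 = 1 / 169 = 0.01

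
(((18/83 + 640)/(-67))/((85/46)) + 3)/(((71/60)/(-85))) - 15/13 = 794586075/5132803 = 154.81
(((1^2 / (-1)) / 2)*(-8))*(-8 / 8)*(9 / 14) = -18 / 7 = -2.57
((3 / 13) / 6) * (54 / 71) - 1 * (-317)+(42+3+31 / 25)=8382438 / 23075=363.27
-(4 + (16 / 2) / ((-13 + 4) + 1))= -3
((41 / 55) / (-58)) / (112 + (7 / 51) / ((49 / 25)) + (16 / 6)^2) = -43911 / 407181170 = -0.00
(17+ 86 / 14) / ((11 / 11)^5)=23.14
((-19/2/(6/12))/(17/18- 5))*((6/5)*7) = 14364/365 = 39.35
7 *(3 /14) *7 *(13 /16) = 273 /32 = 8.53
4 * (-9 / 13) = -36 / 13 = -2.77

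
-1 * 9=-9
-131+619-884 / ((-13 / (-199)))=-13044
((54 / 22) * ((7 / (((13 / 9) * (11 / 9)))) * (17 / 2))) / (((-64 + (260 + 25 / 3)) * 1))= 780759 / 1928498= 0.40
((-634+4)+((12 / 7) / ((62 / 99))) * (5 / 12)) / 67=-272925 / 29078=-9.39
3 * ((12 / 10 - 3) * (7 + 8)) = -81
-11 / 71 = -0.15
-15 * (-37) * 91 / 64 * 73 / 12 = 1228955 / 256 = 4800.61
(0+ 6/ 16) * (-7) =-21/ 8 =-2.62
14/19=0.74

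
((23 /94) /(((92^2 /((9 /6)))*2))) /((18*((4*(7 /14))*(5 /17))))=17 /8302080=0.00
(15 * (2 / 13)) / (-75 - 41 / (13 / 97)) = -15 / 2476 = -0.01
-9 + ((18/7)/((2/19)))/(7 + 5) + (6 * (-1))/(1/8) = -1539/28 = -54.96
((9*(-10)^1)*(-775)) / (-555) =-4650 / 37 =-125.68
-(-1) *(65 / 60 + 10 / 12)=23 / 12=1.92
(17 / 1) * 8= 136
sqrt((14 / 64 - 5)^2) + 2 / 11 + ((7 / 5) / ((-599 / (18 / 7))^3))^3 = 255054247034825504284179349620215089 / 51390437868493747858074246465844000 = 4.96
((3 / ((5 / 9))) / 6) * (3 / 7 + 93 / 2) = 5913 / 140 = 42.24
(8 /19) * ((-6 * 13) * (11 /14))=-3432 /133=-25.80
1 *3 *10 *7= 210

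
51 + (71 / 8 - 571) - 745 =-10049 / 8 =-1256.12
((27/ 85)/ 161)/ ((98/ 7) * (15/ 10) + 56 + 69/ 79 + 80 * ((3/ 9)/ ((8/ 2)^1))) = 0.00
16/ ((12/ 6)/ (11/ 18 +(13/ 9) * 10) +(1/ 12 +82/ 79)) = 4110528/ 322201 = 12.76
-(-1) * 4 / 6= 2 / 3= 0.67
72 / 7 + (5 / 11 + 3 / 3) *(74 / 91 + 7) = 3096 / 143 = 21.65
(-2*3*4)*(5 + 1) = -144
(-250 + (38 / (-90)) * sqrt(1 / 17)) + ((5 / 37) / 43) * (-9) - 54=-483709 / 1591 - 19 * sqrt(17) / 765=-304.13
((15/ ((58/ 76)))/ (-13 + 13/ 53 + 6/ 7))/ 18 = -35245/ 384018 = -0.09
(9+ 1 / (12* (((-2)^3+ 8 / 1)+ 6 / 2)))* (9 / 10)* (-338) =-10985 / 4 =-2746.25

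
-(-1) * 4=4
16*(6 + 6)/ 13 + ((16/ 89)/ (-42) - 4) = 261556/ 24297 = 10.76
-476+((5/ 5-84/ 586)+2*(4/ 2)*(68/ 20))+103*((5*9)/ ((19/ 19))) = 6114114/ 1465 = 4173.46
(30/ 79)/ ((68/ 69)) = 0.39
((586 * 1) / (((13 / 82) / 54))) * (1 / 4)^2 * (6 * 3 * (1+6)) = 20434113 / 13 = 1571854.85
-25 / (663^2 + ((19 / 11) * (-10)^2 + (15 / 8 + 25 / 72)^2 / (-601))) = -13387275 / 235477732879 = -0.00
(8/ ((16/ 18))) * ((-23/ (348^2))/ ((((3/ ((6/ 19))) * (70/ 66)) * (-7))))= 759/ 31318840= 0.00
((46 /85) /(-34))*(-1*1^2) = 23 /1445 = 0.02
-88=-88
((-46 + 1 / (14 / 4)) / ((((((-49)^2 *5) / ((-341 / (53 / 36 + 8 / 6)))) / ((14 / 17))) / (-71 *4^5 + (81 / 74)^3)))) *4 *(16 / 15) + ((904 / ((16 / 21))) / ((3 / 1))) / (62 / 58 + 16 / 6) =-16033764610507095183 / 135731604840650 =-118128.45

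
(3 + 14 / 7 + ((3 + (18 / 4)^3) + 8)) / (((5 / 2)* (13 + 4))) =857 / 340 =2.52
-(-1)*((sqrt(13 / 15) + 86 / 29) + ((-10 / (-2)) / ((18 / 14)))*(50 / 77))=sqrt(195) / 15 + 15764 / 2871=6.42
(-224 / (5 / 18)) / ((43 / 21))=-84672 / 215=-393.82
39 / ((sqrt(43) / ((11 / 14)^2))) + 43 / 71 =43 / 71 + 4719* sqrt(43) / 8428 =4.28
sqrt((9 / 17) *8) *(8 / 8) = 6 *sqrt(34) / 17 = 2.06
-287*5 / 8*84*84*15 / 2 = -9492525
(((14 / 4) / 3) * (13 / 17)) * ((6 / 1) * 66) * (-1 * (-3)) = 18018 / 17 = 1059.88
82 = 82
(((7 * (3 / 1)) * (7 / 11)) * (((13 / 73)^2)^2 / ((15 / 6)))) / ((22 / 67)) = 281297289 / 17180935805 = 0.02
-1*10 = -10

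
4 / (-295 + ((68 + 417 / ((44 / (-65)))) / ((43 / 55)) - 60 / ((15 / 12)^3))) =-17200 / 4414721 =-0.00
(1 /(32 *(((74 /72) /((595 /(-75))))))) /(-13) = 357 /19240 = 0.02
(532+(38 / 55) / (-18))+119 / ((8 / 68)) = 1528027 / 990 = 1543.46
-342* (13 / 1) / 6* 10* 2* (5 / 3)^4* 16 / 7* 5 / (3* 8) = -30875000 / 567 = -54453.26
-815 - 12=-827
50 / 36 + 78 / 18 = 103 / 18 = 5.72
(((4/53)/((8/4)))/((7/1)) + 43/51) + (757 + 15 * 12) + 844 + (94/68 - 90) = 64075243/37842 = 1693.23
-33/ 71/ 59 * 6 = -198/ 4189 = -0.05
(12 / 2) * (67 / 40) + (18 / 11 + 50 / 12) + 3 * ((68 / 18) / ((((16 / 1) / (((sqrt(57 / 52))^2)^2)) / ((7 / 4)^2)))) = 1054195399 / 57108480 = 18.46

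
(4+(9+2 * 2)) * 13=221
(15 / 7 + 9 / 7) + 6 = 66 / 7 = 9.43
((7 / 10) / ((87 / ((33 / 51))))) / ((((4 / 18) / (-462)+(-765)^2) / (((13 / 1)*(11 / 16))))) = 7630623 / 95971937213120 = 0.00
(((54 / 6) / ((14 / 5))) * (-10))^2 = 50625 / 49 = 1033.16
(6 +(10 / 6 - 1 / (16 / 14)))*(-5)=-815 / 24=-33.96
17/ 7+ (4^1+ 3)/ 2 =83/ 14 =5.93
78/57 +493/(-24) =-8743/456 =-19.17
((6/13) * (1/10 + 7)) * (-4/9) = -284/195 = -1.46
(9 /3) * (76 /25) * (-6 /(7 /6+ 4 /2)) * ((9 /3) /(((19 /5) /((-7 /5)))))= 9072 /475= 19.10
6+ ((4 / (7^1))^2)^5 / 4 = 1695113638 / 282475249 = 6.00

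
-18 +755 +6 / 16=737.38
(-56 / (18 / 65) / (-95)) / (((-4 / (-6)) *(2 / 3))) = 91 / 19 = 4.79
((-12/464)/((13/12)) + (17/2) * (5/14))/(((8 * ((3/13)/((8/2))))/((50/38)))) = 794825/92568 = 8.59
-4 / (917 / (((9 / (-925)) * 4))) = 144 / 848225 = 0.00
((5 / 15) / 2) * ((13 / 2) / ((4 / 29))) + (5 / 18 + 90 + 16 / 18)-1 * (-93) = 9217 / 48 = 192.02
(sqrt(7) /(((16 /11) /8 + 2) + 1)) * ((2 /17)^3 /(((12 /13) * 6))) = 143 * sqrt(7) /1547595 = 0.00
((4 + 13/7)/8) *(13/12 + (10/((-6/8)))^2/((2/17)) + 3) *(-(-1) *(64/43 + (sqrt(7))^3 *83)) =4472854/2709 + 185623441 *sqrt(7)/288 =1706906.19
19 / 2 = 9.50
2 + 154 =156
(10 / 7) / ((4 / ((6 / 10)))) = 3 / 14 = 0.21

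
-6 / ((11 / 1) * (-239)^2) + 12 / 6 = 1256656 / 628331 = 2.00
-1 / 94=-0.01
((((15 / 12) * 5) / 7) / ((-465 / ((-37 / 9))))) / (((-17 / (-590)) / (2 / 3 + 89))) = 14680675 / 597618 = 24.57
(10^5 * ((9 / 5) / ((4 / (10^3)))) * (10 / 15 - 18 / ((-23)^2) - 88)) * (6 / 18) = -693260000000 / 529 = -1310510396.98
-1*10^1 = -10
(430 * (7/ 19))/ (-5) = -602/ 19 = -31.68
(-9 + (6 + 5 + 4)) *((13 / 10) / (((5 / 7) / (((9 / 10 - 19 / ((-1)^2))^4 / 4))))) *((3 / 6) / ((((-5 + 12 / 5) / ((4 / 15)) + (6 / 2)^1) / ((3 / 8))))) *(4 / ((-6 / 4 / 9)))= 97668764011 / 500000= 195337.53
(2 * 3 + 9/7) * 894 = 45594/7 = 6513.43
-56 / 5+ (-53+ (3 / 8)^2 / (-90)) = -41089 / 640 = -64.20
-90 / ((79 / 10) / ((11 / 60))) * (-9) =1485 / 79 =18.80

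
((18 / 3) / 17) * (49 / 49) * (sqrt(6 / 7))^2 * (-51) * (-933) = 100764 / 7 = 14394.86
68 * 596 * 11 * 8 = 3566464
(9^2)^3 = 531441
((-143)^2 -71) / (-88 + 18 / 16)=-163024 / 695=-234.57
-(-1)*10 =10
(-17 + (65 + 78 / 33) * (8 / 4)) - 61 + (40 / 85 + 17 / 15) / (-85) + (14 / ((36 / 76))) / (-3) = 100545959 / 2145825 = 46.86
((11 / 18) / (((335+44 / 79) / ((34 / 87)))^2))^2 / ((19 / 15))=7872622310786420 / 14513352921121922497968727473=0.00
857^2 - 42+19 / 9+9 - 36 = 6609439 / 9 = 734382.11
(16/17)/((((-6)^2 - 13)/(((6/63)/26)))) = 16/106743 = 0.00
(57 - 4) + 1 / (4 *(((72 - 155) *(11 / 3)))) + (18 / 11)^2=2236651 / 40172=55.68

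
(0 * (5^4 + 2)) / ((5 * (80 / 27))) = 0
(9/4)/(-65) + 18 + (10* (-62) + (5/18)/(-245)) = -69029419/114660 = -602.04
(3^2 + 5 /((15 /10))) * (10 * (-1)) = -370 /3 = -123.33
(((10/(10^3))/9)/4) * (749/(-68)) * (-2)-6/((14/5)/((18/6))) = -5502757/856800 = -6.42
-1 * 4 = -4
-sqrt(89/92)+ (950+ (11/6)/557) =3174911/3342-sqrt(2047)/46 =949.02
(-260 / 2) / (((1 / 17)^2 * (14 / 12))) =-225420 / 7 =-32202.86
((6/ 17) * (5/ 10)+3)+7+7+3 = 343/ 17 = 20.18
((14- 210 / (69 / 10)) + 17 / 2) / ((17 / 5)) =-1825 / 782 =-2.33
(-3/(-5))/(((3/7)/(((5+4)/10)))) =63/50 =1.26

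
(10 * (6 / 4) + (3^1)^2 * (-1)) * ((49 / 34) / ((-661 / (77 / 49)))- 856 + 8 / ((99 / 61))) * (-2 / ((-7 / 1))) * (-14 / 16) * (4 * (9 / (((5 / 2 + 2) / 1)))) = 10212.89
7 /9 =0.78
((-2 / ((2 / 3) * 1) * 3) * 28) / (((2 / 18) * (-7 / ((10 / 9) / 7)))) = 51.43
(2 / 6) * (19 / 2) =3.17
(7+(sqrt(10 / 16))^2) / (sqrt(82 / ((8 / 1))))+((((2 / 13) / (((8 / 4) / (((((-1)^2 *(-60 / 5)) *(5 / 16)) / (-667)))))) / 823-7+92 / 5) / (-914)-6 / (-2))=61 *sqrt(41) / 164+389723956521 / 130450339240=5.37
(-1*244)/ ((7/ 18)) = -627.43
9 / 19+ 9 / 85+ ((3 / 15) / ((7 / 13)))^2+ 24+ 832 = 338981707 / 395675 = 856.72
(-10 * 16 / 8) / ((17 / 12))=-240 / 17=-14.12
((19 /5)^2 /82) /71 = 361 /145550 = 0.00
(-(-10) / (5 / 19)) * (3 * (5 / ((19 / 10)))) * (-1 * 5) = -1500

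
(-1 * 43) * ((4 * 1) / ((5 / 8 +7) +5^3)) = -1376 / 1061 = -1.30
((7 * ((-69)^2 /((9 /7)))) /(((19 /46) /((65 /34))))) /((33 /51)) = 38751895 /209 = 185415.77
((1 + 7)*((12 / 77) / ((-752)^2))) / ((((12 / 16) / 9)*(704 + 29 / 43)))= 387 / 10307975986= 0.00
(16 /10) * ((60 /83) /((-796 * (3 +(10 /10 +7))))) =-24 /181687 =-0.00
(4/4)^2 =1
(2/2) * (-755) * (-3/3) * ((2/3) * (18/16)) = 2265/4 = 566.25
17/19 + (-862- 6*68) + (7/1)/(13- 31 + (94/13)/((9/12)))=-7866025/6194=-1269.94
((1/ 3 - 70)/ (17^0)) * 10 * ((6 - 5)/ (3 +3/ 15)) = -5225/ 24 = -217.71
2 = 2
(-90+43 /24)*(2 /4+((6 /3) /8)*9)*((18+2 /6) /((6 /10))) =-7411.95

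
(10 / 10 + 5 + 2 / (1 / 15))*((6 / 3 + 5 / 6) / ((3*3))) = 34 / 3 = 11.33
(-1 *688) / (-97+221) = -172 / 31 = -5.55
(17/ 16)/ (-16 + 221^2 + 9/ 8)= 0.00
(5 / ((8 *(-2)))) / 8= -5 / 128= -0.04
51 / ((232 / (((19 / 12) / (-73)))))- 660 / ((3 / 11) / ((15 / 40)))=-907.50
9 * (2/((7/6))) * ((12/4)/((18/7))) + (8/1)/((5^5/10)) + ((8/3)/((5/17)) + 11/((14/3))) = 29.45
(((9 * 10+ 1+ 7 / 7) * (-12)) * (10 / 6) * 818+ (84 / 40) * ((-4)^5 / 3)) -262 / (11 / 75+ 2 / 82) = -1982189517 / 1315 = -1507368.45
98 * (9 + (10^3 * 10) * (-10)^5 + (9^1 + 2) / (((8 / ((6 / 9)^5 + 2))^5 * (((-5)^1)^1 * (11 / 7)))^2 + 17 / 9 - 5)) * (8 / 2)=-2008429399534132373626304888845243353795802306 / 5123544432678565759827226975175057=-391999996472.00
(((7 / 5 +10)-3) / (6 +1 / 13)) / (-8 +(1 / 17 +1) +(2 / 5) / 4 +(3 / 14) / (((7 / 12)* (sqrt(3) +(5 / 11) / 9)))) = -762128874090948 / 3771714875451739-13640473927080* sqrt(3) / 3771714875451739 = -0.21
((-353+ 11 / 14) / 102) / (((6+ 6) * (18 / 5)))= -24655 / 308448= -0.08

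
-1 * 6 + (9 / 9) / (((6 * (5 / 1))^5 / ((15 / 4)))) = -38879999 / 6480000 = -6.00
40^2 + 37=1637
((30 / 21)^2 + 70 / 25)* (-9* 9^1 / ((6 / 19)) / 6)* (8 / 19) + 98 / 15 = -59242 / 735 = -80.60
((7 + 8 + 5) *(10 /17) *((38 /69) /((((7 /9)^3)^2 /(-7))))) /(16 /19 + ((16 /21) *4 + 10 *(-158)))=19185020100 /147593904647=0.13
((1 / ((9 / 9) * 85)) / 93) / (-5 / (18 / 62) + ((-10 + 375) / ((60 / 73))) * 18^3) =3 / 61418927785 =0.00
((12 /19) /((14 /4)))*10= 240 /133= 1.80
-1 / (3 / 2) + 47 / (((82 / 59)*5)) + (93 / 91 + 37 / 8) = 5257901 / 447720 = 11.74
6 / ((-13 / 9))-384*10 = -49974 / 13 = -3844.15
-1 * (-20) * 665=13300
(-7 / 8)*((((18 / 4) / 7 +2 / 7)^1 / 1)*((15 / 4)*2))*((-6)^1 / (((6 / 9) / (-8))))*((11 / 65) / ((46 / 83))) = -24651 / 184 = -133.97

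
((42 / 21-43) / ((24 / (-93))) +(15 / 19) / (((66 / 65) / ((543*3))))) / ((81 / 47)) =112016933 / 135432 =827.11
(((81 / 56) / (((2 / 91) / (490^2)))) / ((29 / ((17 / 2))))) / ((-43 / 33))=-35458748325 / 9976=-3554405.41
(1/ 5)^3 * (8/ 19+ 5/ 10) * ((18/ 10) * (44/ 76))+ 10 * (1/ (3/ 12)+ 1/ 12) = 5528852/ 135375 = 40.84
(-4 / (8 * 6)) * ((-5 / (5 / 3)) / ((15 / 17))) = 17 / 60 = 0.28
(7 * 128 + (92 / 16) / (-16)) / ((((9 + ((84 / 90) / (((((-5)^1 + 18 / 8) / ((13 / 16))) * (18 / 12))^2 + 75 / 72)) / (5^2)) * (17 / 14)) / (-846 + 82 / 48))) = -3349783597159125 / 48419581696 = -69182.42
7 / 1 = 7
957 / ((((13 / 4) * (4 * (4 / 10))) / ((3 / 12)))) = 4785 / 104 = 46.01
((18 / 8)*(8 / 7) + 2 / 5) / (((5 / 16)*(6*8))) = 104 / 525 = 0.20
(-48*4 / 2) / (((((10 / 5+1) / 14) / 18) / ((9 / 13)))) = -72576 / 13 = -5582.77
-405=-405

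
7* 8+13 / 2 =125 / 2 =62.50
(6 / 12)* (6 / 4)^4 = 81 / 32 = 2.53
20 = 20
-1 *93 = -93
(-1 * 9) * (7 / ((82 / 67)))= -4221 / 82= -51.48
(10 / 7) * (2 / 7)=20 / 49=0.41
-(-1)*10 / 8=1.25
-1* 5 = -5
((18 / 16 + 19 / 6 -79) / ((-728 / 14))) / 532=1793 / 663936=0.00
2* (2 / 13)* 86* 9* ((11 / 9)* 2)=7568 / 13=582.15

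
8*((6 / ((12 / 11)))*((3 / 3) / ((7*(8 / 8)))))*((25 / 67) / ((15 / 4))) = 880 / 1407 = 0.63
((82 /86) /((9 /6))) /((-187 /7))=-574 /24123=-0.02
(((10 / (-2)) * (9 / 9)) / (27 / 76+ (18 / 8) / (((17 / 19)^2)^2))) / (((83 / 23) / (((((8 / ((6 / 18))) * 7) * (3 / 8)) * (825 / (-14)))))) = 150557042625 / 113156473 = 1330.52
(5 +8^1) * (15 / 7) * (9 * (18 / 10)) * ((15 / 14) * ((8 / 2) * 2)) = 3868.16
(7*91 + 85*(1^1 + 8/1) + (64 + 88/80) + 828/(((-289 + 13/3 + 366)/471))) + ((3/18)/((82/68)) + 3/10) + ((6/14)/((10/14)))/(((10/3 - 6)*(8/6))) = 7517770571/1200480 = 6262.30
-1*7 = -7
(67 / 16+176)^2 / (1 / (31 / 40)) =257662359 / 10240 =25162.34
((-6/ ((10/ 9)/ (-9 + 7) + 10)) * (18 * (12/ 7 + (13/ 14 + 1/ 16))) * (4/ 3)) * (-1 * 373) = 9154539/ 595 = 15385.78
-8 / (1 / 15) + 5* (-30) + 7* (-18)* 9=-1404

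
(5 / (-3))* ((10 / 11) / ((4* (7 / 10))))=-125 / 231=-0.54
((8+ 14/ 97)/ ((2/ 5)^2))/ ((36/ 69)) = 227125/ 2328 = 97.56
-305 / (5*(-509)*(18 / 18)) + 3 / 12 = 753 / 2036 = 0.37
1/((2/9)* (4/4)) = 4.50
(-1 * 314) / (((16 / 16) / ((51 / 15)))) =-5338 / 5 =-1067.60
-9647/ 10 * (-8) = 7717.60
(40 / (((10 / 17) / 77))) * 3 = 15708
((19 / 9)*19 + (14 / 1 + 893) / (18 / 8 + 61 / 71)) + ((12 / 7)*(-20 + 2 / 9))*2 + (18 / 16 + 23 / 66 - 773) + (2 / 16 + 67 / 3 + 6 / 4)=-1183567501 / 2447676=-483.55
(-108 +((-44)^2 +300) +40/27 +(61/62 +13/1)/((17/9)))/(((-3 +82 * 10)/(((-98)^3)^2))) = 1584393321747876640/683829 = 2316943741414.71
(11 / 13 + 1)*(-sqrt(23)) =-24*sqrt(23) / 13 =-8.85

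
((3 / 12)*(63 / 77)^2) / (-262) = -81 / 126808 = -0.00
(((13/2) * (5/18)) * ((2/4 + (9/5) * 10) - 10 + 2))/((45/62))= 2821/108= 26.12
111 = 111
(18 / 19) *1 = 18 / 19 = 0.95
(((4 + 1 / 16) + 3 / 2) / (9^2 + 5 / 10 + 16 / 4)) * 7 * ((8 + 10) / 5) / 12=623 / 4560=0.14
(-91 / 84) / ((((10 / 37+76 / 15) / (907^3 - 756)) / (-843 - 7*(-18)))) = 1286635877814495 / 11848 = 108595195629.18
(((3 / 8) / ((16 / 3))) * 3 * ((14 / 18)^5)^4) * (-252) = -558545864083284007 / 1601009443167990624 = -0.35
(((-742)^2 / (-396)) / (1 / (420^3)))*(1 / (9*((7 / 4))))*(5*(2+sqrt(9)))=-5395527200000 / 33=-163500824242.42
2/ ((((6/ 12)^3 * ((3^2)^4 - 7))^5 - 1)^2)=2097152/ 142811905486525537154510031654991689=0.00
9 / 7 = 1.29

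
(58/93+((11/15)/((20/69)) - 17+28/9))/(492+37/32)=-2396104/110072475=-0.02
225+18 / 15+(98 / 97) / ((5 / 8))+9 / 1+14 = 121646 / 485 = 250.82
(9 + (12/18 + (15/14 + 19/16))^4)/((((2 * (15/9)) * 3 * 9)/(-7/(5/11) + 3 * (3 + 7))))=15306990295829/1147095613440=13.34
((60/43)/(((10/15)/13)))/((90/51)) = 663/43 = 15.42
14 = 14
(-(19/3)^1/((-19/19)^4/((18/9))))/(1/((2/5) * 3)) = -76/5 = -15.20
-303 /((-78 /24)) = 1212 /13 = 93.23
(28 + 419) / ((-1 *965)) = -447 / 965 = -0.46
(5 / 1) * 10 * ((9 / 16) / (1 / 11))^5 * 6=713242537425 / 262144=2720804.36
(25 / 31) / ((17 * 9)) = 25 / 4743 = 0.01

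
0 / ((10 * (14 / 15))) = 0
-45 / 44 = -1.02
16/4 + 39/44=215/44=4.89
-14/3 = -4.67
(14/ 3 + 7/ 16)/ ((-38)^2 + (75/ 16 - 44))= 49/ 13485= 0.00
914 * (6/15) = 1828/5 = 365.60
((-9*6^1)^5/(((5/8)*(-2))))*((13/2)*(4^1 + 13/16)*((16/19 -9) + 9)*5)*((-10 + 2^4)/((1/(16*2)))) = 176495688585216/19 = 9289246767642.95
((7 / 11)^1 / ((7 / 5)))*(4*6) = 120 / 11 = 10.91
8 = 8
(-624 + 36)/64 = -147/16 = -9.19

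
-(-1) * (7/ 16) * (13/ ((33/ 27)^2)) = 7371/ 1936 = 3.81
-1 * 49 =-49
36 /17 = 2.12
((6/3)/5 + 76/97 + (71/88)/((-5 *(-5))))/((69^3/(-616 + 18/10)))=-796761737/350519103000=-0.00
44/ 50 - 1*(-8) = 222/ 25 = 8.88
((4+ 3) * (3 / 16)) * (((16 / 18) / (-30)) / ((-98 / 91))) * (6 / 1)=13 / 60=0.22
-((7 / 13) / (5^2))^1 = -0.02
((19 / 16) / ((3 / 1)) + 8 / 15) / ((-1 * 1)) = -223 / 240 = -0.93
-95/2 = -47.50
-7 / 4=-1.75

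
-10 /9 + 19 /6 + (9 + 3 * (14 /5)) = 19.46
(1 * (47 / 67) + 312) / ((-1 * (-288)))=20951 / 19296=1.09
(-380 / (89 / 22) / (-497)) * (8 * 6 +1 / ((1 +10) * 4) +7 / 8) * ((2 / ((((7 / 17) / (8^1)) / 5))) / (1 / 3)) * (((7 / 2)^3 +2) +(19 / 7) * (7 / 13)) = 77282062050 / 309631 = 249594.07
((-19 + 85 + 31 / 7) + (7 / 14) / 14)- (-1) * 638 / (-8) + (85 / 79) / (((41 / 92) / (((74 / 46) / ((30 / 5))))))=-587575 / 68019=-8.64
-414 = -414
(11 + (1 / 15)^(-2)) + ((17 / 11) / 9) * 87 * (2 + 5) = 11239 / 33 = 340.58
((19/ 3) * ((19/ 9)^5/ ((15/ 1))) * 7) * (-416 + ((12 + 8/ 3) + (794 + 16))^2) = 2014435184699644/ 23914845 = 84233670.96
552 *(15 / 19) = 8280 / 19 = 435.79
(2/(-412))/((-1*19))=1/3914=0.00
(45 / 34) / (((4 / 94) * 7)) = 2115 / 476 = 4.44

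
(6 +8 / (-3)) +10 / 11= 140 / 33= 4.24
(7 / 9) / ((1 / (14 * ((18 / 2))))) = 98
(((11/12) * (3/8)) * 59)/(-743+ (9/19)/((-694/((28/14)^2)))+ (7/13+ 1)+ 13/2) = -55625141/2015777680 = -0.03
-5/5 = -1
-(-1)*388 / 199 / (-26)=-194 / 2587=-0.07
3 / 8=0.38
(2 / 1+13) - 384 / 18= -19 / 3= -6.33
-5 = -5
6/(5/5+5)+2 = 3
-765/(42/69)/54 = -1955/84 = -23.27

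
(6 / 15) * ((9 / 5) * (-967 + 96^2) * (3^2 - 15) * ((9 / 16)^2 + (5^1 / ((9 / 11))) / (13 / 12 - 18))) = 519018831 / 324800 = 1597.96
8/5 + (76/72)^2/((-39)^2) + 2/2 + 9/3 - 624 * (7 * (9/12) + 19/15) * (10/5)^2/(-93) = 13787397731/76384620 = 180.50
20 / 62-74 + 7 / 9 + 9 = -63.90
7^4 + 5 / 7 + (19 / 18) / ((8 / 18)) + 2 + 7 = 135133 / 56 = 2413.09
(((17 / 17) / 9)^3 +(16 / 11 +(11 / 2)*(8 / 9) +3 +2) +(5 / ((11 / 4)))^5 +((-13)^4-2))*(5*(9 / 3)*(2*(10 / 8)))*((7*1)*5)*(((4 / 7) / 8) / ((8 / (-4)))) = -419583477049375 / 313083144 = -1340166.29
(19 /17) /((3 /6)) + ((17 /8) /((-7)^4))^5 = 2.24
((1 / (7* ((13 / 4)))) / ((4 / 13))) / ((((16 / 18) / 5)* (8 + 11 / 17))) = 255 / 2744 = 0.09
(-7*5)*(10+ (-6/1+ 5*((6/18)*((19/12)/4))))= -23485/144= -163.09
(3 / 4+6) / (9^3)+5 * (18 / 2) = 4861 / 108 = 45.01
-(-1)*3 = 3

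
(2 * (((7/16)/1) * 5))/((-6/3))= -35/16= -2.19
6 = 6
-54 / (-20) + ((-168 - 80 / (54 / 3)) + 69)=-9067 / 90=-100.74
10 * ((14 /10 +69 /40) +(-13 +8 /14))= -2605 /28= -93.04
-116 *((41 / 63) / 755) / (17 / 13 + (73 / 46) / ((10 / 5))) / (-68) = 1422044 / 2032024365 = 0.00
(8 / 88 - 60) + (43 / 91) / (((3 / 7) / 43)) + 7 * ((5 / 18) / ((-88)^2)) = -22648633 / 1812096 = -12.50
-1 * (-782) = 782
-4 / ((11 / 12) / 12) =-52.36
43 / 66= 0.65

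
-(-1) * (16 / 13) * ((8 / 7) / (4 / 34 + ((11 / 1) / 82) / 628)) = 112055296 / 9389289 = 11.93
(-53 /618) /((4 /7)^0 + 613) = -53 /379452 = -0.00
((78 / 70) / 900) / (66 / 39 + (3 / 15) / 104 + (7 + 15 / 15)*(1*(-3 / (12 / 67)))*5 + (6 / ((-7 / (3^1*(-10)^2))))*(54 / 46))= -7774 / 6091691925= -0.00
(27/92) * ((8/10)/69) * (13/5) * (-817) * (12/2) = -573534/13225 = -43.37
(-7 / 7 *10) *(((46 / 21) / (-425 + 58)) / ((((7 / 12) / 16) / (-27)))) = -794880 / 17983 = -44.20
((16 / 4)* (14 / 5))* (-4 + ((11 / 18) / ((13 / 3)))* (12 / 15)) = -42448 / 975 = -43.54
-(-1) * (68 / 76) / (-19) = -17 / 361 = -0.05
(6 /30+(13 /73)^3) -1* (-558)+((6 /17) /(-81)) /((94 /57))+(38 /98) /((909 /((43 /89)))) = 1146321426058937024 /2053591599791445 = 558.20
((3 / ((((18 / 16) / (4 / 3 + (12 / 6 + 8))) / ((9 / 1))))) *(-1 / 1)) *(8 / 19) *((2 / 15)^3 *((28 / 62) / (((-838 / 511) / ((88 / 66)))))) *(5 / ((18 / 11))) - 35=-156051903973 / 4497765975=-34.70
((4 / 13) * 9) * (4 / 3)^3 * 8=2048 / 39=52.51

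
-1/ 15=-0.07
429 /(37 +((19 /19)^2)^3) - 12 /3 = 277 /38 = 7.29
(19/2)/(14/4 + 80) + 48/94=4901/7849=0.62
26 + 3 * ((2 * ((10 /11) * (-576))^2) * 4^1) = 796265546 /121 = 6580706.99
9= 9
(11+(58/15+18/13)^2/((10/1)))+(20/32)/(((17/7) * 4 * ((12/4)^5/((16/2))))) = 4803096643/349069500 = 13.76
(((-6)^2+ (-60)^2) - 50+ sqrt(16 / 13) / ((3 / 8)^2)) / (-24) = -149.75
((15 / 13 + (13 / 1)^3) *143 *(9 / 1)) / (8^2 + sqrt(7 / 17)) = 3077978112 / 69625 - 2829024 *sqrt(119) / 69625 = 43764.70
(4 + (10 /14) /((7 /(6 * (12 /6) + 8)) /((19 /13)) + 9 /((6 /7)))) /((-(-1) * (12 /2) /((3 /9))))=58084 /257103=0.23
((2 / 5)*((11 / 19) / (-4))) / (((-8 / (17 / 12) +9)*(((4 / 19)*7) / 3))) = -187 / 5320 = -0.04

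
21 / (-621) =-7 / 207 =-0.03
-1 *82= -82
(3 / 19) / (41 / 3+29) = 9 / 2432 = 0.00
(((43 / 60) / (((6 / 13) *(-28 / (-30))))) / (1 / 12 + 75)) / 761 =559 / 19198508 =0.00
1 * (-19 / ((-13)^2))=-19 / 169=-0.11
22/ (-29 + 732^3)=2/ 35656649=0.00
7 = 7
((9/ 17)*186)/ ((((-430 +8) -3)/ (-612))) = 141.80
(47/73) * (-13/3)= -2.79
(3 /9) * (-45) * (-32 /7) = 480 /7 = 68.57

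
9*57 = 513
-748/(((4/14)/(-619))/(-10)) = -16205420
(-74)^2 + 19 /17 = 93111 /17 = 5477.12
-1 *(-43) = 43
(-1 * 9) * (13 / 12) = -39 / 4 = -9.75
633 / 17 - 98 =-1033 / 17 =-60.76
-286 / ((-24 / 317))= 45331 / 12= 3777.58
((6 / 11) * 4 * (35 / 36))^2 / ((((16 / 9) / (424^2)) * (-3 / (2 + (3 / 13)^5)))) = -40897490555600 / 134779359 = -303440.31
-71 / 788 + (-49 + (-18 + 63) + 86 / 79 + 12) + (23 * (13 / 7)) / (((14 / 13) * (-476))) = 6472267469 / 725982824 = 8.92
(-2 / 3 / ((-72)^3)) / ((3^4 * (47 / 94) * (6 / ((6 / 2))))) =1 / 45349632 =0.00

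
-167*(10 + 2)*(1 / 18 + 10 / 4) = -15364 / 3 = -5121.33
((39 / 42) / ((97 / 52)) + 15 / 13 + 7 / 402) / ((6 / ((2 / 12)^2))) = 5922547 / 766466064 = 0.01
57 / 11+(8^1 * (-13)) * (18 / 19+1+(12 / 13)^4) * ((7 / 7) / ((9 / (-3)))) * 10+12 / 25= 32111283553 / 34437975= 932.44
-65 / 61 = -1.07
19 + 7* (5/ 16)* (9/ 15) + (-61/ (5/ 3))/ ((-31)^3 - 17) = 504593/ 24840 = 20.31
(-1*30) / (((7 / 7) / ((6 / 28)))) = -45 / 7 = -6.43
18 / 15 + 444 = 2226 / 5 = 445.20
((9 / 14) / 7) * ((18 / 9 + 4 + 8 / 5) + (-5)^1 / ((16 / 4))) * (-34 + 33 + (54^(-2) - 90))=-6740017 / 127008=-53.07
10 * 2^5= 320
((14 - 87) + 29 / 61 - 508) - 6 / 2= -35595 / 61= -583.52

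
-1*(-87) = 87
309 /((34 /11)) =3399 /34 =99.97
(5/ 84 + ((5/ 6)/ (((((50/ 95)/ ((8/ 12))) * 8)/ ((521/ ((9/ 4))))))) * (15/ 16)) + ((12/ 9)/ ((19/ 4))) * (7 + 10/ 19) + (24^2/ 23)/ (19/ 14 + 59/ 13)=3778546867471/ 107764703424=35.06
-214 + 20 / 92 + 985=17738 / 23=771.22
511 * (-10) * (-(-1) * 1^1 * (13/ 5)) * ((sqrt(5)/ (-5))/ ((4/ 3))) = 19929 * sqrt(5)/ 10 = 4456.26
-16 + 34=18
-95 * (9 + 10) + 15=-1790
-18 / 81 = -2 / 9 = -0.22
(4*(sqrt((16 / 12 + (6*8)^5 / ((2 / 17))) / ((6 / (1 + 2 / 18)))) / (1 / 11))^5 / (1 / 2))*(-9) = -2719669634153591343345017600*sqrt(8121876485) / 6561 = -37357198908656633002080150000.00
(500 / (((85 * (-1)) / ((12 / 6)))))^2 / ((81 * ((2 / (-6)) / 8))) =-41.01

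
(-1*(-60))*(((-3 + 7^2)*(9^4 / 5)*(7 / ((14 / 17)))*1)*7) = 215489484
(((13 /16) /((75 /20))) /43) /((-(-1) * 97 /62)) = 0.00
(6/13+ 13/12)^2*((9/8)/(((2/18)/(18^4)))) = 3429624969/1352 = 2536704.86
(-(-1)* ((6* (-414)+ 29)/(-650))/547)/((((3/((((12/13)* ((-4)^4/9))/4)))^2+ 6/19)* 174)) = 152846336/2020864743495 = 0.00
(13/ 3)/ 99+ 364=108121/ 297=364.04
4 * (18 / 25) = 72 / 25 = 2.88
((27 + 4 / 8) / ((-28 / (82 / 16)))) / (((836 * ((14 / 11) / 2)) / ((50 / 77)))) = -5125 / 834176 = -0.01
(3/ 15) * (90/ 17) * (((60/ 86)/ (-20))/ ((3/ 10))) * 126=-11340/ 731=-15.51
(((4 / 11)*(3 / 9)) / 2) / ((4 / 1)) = 1 / 66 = 0.02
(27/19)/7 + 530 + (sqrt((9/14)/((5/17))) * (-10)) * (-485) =70517/133 + 1455 * sqrt(1190)/7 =7700.52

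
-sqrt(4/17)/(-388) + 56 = sqrt(17)/3298 + 56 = 56.00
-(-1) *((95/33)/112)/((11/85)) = 8075/40656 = 0.20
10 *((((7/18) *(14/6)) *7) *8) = 13720/27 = 508.15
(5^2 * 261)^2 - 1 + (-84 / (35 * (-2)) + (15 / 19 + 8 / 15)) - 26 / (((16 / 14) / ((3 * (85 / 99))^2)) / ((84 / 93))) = 136544067478552 / 3207105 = 42575490.19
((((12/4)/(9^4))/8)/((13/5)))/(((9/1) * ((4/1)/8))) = 5/1023516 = 0.00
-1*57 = -57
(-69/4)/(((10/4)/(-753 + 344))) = 28221/10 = 2822.10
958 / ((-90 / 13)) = -6227 / 45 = -138.38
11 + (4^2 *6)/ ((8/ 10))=131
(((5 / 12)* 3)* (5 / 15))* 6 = 2.50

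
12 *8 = 96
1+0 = 1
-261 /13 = -20.08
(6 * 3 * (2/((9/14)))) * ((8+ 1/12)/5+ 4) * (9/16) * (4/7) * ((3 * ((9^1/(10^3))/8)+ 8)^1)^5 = 1087844755256103358779064977/327680000000000000000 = 3319838.73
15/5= 3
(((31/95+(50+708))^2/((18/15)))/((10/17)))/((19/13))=1146969155501/2057700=557403.49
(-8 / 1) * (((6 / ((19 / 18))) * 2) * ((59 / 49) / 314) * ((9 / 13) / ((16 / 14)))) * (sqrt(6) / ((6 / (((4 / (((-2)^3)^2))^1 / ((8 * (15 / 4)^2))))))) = -531 * sqrt(6) / 27145300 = -0.00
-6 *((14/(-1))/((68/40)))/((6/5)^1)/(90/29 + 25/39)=11.00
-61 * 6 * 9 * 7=-23058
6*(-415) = -2490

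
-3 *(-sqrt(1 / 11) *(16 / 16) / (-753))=-sqrt(11) / 2761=-0.00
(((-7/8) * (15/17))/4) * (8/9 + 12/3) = -385/408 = -0.94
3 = 3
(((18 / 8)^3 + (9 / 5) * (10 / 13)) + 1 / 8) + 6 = 15725 / 832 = 18.90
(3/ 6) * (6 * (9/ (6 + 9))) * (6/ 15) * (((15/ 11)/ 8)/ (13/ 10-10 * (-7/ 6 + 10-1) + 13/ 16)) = -324/ 201223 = -0.00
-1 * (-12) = 12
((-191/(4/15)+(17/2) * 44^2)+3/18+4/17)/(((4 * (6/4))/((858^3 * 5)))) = 140844035387055/17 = 8284943258062.06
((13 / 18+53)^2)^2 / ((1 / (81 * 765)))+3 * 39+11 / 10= 371616361201457 / 720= 516133835002.02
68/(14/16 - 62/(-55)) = 29920/881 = 33.96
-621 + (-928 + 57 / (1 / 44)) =959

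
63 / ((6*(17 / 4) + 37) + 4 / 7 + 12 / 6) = 882 / 911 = 0.97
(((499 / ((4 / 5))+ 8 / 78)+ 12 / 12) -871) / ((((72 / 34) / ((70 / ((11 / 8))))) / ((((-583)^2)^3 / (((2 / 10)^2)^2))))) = -50972453803164416235934375 / 351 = -145220666105881527737704.80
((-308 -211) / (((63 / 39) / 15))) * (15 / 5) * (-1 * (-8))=-809640 / 7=-115662.86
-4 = -4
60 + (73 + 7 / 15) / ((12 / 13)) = 12563 / 90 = 139.59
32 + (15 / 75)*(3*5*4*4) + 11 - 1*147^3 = -3176432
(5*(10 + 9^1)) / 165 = 0.58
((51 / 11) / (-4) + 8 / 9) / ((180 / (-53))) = 5671 / 71280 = 0.08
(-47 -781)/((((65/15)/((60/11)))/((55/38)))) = -372600/247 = -1508.50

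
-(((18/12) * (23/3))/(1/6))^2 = -4761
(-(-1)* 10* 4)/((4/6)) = 60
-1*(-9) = 9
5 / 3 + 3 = 14 / 3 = 4.67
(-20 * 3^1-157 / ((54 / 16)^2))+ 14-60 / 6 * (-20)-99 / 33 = 100031 / 729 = 137.22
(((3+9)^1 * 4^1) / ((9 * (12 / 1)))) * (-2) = -8 / 9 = -0.89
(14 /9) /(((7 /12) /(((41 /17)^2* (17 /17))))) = 13448 /867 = 15.51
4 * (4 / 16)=1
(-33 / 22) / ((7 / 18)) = -27 / 7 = -3.86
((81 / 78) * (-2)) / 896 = -27 / 11648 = -0.00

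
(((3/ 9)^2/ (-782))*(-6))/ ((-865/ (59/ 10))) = -0.00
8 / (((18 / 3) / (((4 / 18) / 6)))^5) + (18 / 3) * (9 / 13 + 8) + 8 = 10906661606341 / 181312788852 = 60.15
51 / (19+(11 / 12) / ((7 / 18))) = 2.39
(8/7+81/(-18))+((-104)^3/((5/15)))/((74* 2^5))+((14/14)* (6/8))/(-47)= -69554291/48692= -1428.45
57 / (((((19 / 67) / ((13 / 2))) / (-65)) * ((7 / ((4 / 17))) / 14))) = -39963.53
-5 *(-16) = 80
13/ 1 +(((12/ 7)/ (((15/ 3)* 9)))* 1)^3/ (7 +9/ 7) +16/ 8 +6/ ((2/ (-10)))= -71938093/ 4795875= -15.00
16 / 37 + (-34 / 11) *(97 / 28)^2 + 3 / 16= -11638709 / 319088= -36.47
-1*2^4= -16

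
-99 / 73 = -1.36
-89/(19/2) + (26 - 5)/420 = -3541/380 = -9.32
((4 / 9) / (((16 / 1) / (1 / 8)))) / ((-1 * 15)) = -1 / 4320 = -0.00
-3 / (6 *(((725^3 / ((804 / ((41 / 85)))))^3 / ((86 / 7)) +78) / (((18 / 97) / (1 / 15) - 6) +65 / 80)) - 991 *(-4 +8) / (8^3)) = 819291804682845312 / 662984490525589391142431821576237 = 0.00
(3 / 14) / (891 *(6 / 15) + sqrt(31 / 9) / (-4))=0.00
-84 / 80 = -21 / 20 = -1.05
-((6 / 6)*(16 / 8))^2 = -4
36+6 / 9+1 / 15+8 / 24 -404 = -5504 / 15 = -366.93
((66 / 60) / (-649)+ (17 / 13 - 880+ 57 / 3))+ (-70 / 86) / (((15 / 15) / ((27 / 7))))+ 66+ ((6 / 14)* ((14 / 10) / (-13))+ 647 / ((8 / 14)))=221216963 / 659620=335.37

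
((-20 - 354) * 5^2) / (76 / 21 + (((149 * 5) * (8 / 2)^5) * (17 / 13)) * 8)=-1276275 / 1089393134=-0.00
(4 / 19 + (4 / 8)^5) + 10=6227 / 608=10.24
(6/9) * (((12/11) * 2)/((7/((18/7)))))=288/539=0.53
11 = 11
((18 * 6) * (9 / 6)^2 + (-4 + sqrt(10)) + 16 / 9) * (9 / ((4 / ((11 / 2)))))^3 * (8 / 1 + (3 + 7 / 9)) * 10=28569915 * sqrt(10) / 128 + 6879000645 / 128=54448020.69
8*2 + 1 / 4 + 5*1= 85 / 4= 21.25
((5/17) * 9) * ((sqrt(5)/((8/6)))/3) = 1.48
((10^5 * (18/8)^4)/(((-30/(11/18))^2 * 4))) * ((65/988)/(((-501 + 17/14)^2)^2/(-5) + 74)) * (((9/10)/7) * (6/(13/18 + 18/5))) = -0.00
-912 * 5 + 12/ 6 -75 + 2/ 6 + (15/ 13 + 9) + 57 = -178055/ 39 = -4565.51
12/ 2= 6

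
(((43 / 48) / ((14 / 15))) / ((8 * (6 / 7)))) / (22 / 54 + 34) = 1935 / 475648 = 0.00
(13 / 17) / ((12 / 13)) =169 / 204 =0.83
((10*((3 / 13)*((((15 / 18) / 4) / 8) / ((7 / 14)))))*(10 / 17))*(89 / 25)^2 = 7921 / 8840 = 0.90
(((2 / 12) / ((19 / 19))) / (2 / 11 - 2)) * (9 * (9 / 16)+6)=-649 / 640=-1.01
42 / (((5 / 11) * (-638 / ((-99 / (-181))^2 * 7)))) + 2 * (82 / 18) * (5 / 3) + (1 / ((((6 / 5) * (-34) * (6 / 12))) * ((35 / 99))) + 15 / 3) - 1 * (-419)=13392951862763 / 30525716970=438.74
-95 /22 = -4.32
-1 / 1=-1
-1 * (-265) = 265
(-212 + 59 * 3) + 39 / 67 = -2306 / 67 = -34.42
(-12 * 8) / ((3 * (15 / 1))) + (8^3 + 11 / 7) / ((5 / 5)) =53701 / 105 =511.44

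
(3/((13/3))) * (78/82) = 27/41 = 0.66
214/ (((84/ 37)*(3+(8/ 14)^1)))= 3959/ 150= 26.39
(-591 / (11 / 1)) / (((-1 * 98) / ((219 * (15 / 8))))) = 1941435 / 8624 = 225.12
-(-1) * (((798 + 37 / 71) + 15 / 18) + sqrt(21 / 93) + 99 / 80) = 801.07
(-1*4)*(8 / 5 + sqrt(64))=-192 / 5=-38.40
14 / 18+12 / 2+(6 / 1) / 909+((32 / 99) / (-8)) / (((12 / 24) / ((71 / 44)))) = 243955 / 36663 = 6.65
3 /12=1 /4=0.25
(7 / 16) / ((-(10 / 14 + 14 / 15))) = -735 / 2768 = -0.27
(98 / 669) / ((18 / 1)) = 49 / 6021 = 0.01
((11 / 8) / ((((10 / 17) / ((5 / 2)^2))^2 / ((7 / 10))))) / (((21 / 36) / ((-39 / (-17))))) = 109395 / 256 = 427.32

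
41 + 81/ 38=1639/ 38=43.13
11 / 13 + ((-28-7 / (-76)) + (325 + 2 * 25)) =347.94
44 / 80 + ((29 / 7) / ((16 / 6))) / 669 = 34487 / 62440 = 0.55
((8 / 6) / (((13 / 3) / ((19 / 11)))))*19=1444 / 143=10.10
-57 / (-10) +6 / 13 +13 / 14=3226 / 455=7.09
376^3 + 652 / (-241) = 12810926964 / 241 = 53157373.29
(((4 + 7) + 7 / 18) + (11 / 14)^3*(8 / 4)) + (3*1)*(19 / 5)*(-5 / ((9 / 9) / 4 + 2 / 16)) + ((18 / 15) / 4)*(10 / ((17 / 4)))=-29164703 / 209916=-138.94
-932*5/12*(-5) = 5825/3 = 1941.67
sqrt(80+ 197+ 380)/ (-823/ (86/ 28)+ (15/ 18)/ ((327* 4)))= -1012392* sqrt(73)/ 90424441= -0.10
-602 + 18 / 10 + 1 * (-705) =-6526 / 5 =-1305.20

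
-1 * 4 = -4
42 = 42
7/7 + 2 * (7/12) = 2.17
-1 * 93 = -93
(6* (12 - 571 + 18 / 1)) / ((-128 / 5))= 8115 / 64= 126.80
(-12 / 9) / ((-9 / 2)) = 0.30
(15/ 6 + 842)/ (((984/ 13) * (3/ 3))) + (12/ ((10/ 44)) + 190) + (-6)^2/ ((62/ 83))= 30722669/ 101680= 302.15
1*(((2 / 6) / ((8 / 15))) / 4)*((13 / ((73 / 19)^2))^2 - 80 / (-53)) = 17195722385 / 48163416736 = 0.36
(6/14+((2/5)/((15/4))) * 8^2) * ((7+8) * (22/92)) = 41899/1610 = 26.02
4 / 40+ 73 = 731 / 10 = 73.10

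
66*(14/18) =51.33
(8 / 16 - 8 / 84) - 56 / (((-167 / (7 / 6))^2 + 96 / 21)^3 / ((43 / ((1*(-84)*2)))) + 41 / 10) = 4131969830425668441083 / 10208396051597891857038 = 0.40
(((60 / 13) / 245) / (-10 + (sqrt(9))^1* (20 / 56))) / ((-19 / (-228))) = -288 / 11375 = -0.03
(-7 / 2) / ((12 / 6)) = -7 / 4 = -1.75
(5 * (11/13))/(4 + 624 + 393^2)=55/2016001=0.00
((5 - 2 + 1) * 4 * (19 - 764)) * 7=-83440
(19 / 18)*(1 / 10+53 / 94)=494 / 705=0.70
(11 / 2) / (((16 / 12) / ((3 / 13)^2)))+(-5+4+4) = 4353 / 1352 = 3.22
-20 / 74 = -10 / 37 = -0.27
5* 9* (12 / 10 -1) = 9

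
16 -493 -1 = -478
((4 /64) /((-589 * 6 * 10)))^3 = -1 /180783830237184000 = -0.00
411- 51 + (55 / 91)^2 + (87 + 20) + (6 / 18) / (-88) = 1021738247 / 2186184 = 467.36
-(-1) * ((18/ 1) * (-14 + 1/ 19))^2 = 22752900/ 361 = 63027.42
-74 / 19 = -3.89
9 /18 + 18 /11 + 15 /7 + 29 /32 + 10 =15.19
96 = 96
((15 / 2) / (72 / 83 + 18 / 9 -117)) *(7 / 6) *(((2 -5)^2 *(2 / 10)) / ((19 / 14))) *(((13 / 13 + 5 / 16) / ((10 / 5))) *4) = -768663 / 2879792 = -0.27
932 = 932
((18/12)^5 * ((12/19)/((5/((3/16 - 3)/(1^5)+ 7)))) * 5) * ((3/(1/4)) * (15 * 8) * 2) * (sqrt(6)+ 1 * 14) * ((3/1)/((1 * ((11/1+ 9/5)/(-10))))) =-2229949.17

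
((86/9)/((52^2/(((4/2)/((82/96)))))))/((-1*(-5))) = 172/103935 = 0.00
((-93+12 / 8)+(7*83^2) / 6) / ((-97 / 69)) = -5652.07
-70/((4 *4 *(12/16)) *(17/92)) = -1610/51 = -31.57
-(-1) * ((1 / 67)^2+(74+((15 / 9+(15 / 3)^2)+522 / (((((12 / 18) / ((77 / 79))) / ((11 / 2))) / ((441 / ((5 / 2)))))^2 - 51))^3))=143578517864170752618172274124527573281762780172215 / 31833428285133501399180799029469293579324774693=4510.31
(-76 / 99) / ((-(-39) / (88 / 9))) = -0.19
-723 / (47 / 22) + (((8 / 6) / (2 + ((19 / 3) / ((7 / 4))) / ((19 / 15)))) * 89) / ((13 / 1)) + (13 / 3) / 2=-20839201 / 62322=-334.38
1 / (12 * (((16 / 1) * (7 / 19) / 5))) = 95 / 1344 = 0.07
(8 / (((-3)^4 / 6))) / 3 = 16 / 81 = 0.20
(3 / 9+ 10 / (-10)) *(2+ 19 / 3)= -5.56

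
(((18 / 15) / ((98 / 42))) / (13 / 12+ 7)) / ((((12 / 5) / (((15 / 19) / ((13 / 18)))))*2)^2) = 273375 / 82850222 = 0.00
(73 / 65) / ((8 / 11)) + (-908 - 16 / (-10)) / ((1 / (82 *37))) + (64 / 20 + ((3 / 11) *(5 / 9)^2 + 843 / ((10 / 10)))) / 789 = -335098015746089 / 121853160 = -2750014.98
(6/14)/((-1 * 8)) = -3/56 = -0.05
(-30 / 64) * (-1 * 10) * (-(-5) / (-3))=-125 / 16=-7.81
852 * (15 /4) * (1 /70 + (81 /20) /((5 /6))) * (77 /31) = 5995737 /155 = 38682.17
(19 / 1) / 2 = 9.50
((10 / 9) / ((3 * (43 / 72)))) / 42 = 40 / 2709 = 0.01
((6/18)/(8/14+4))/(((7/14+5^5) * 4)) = 1/171456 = 0.00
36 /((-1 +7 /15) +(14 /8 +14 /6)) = 720 /71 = 10.14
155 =155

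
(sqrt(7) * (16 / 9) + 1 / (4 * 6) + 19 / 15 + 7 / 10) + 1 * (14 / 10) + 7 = 16 * sqrt(7) / 9 + 1249 / 120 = 15.11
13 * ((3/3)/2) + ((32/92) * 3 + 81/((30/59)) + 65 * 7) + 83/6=438617/690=635.68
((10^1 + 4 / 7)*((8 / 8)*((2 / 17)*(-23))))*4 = -13616 / 119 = -114.42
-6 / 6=-1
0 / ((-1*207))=0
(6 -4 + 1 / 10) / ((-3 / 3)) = -21 / 10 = -2.10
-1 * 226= -226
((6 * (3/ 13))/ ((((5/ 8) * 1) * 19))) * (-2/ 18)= -16/ 1235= -0.01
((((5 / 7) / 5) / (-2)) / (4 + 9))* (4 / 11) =-2 / 1001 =-0.00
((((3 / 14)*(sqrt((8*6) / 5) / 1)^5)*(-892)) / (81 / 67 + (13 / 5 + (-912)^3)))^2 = 127981747685818368 / 24719788466425716308406125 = 0.00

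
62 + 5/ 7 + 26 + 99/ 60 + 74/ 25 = 65327/ 700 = 93.32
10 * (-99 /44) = -45 /2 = -22.50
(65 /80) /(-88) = -13 /1408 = -0.01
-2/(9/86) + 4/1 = -136/9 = -15.11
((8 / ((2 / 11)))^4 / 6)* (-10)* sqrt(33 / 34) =-9370240* sqrt(1122) / 51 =-6154275.97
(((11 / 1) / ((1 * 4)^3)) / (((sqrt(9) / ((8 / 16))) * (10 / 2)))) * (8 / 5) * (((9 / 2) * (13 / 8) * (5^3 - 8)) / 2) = 50193 / 12800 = 3.92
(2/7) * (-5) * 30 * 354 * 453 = -48108600/7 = -6872657.14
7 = 7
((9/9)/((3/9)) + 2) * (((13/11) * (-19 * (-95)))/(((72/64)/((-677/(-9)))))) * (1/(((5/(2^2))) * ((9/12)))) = 2033383040/2673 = 760711.95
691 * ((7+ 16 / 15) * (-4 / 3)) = -334444 / 45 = -7432.09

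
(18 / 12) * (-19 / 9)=-19 / 6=-3.17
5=5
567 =567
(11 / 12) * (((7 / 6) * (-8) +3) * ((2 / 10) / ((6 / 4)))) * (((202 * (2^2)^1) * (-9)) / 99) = 7676 / 135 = 56.86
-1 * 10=-10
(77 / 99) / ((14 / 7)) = 7 / 18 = 0.39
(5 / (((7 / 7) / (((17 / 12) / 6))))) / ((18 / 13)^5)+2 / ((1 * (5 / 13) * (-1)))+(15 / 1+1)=7504439909 / 680244480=11.03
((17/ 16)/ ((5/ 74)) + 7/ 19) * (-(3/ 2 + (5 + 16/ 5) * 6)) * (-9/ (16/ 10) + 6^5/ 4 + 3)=-96309548127/ 60800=-1584038.62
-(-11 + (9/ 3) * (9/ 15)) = 46/ 5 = 9.20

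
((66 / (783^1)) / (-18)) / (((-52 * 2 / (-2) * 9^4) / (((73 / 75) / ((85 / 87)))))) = -803 / 58724230500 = -0.00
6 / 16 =3 / 8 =0.38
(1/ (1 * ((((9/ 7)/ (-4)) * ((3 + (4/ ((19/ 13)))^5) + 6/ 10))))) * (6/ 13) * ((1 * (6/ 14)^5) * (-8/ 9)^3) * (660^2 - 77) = 11042796183316480/ 273274644868407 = 40.41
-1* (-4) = 4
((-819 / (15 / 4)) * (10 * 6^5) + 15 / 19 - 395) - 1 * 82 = -322681944 / 19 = -16983260.21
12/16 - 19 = -73/4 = -18.25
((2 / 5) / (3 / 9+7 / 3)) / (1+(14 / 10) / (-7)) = 3 / 16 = 0.19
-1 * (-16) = 16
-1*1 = -1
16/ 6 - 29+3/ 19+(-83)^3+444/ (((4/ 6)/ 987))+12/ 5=24376399/ 285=85531.22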